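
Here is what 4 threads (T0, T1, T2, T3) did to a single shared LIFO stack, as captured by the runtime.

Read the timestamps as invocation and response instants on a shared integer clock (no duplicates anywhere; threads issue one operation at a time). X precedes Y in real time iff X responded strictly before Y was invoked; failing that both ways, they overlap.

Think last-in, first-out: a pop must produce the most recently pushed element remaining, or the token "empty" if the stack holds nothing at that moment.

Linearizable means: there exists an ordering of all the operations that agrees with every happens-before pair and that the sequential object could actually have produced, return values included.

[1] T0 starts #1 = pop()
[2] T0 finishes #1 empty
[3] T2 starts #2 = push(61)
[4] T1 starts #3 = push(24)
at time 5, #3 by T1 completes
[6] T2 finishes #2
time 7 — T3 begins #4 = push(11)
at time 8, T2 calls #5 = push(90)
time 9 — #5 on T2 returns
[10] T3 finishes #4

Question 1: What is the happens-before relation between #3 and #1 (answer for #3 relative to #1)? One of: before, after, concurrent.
Answer: after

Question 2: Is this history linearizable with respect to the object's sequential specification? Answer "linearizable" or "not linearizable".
a witness: #1, #2, #3, #4, #5
1. #1 pop() → empty, leaving stack <>
2. #2 push(61), leaving stack <61>
3. #3 push(24), leaving stack <61,24>
4. #4 push(11), leaving stack <61,24,11>
5. #5 push(90), leaving stack <61,24,11,90>

linearizable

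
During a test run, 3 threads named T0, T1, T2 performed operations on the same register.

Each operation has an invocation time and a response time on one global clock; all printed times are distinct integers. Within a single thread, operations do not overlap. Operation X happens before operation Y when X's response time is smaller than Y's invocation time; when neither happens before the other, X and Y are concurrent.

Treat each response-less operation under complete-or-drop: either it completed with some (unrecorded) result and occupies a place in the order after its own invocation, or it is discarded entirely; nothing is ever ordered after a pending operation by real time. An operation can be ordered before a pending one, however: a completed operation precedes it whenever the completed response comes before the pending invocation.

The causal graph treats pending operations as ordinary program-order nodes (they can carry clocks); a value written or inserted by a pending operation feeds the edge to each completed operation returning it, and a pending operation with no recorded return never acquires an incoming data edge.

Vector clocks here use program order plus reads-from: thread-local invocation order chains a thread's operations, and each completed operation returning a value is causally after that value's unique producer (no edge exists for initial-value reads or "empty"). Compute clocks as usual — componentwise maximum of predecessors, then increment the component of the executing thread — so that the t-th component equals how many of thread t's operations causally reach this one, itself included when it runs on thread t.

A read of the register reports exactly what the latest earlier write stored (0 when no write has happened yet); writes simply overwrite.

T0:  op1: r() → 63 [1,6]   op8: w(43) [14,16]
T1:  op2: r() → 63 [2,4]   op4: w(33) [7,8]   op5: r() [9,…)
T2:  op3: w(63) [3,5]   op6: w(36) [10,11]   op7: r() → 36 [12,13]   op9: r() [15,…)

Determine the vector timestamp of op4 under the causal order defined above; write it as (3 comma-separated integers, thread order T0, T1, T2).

(0, 2, 1)

root op op3, invoked 3: fresh clock plus T2's own tick → (0, 0, 1)
VC(op6, invoked at 10): max of VC(op3)=(0, 0, 1), then +1 on thread T2 → (0, 0, 2)
VC(op2, invoked at 2): max of VC(op3)=(0, 0, 1), then +1 on thread T1 → (0, 1, 1)
VC(op1, invoked at 1): max of VC(op3)=(0, 0, 1), then +1 on thread T0 → (1, 0, 1)
VC(op7, invoked at 12): max of VC(op6)=(0, 0, 2), then +1 on thread T2 → (0, 0, 3)
VC(op4, invoked at 7): max of VC(op2)=(0, 1, 1), then +1 on thread T1 → (0, 2, 1)
VC(op8, invoked at 14): max of VC(op1)=(1, 0, 1), then +1 on thread T0 → (2, 0, 1)
VC(op9, invoked at 15): max of VC(op7)=(0, 0, 3), then +1 on thread T2 → (0, 0, 4)
VC(op5, invoked at 9): max of VC(op4)=(0, 2, 1), then +1 on thread T1 → (0, 3, 1)
target: VC(op4) = (0, 2, 1)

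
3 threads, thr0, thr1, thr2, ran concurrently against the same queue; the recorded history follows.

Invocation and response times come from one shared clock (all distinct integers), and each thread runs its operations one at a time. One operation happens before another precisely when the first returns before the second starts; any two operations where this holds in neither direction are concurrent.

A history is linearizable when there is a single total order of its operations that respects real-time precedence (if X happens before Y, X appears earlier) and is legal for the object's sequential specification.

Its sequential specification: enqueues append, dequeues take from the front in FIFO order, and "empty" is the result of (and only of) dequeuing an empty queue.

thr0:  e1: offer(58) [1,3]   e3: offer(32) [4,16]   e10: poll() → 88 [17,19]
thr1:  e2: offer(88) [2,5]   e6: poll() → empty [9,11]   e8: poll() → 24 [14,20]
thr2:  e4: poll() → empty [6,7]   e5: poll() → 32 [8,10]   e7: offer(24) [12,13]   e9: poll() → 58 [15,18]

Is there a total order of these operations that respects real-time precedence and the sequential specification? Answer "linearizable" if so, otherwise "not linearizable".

cut after 6 events: linearizable; cut after 7 events (e4 responds, time 7): not linearizable
the 3 completed operations admit 2 real-time orders; each fails the queue replay
no completion choice of the 1 pending operation (e3) rescues it — every subset was tried
take e1, e2, e4 (pending dropped): step 3 already fails, because e4 poll() → empty cannot occur there
take e2, e1, e4 (pending dropped): step 3 already fails, because e4 poll() → empty cannot occur there

not linearizable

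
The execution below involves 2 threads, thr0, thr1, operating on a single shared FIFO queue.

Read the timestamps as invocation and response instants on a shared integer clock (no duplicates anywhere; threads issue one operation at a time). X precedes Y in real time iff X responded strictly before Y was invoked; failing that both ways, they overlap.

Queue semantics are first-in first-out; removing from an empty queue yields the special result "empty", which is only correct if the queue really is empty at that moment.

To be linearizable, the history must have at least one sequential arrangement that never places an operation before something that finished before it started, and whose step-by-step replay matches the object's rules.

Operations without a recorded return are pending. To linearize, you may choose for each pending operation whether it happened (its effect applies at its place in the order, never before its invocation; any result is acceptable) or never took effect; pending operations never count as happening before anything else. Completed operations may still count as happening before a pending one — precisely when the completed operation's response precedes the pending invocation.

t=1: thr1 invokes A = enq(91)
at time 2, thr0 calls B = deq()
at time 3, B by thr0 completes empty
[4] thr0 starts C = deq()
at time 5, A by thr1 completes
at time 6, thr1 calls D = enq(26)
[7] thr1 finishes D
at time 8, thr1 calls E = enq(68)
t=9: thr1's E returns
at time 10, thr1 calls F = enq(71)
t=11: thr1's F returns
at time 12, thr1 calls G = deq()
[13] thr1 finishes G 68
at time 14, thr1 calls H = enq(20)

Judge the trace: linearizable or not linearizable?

cut after 12 events: linearizable; cut after 13 events (G responds, time 13): not linearizable
no legal order exists: 2 real-time-consistent candidates over 6 completed FIFO queue operations, all rejected
including or dropping the 1 pending operation (C) in any combination fails
for example A, B, D, E, F, G (pending dropped) fails at step 2: B deq() → empty is not legal there
for example B, A, D, E, F, G (pending dropped) fails at step 6: G deq() → 68 is not legal there

not linearizable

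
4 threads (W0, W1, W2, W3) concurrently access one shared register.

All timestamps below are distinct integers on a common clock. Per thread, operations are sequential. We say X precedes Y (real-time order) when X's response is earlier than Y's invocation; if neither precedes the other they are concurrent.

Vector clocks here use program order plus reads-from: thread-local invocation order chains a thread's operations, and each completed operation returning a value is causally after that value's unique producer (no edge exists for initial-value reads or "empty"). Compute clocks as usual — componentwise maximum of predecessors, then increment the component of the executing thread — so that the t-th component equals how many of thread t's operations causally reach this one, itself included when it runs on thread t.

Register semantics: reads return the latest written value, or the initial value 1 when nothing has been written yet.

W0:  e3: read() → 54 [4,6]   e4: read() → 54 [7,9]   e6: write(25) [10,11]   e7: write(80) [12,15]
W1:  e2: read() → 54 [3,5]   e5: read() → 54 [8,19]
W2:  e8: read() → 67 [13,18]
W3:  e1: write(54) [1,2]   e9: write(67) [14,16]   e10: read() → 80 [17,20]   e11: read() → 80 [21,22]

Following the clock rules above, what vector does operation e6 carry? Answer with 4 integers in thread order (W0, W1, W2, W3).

VC(e1, invoked at 1): no causal predecessors; +1 on W3 → (0, 0, 0, 1)
VC(e9, invoked at 14): max of VC(e1)=(0, 0, 0, 1), then +1 on thread W3 → (0, 0, 0, 2)
VC(e2, invoked at 3): max of VC(e1)=(0, 0, 0, 1), then +1 on thread W1 → (0, 1, 0, 1)
VC(e3, invoked at 4): max of VC(e1)=(0, 0, 0, 1), then +1 on thread W0 → (1, 0, 0, 1)
VC(e8, invoked at 13): max of VC(e9)=(0, 0, 0, 2), then +1 on thread W2 → (0, 0, 1, 2)
VC(e5, invoked at 8): max of VC(e1)=(0, 0, 0, 1), VC(e2)=(0, 1, 0, 1), then +1 on thread W1 → (0, 2, 0, 1)
VC(e4, invoked at 7): max of VC(e1)=(0, 0, 0, 1), VC(e3)=(1, 0, 0, 1), then +1 on thread W0 → (2, 0, 0, 1)
VC(e6, invoked at 10): max of VC(e4)=(2, 0, 0, 1), then +1 on thread W0 → (3, 0, 0, 1)
VC(e7, invoked at 12): max of VC(e6)=(3, 0, 0, 1), then +1 on thread W0 → (4, 0, 0, 1)
VC(e10, invoked at 17): max of VC(e7)=(4, 0, 0, 1), VC(e9)=(0, 0, 0, 2), then +1 on thread W3 → (4, 0, 0, 3)
VC(e11, invoked at 21): max of VC(e7)=(4, 0, 0, 1), VC(e10)=(4, 0, 0, 3), then +1 on thread W3 → (4, 0, 0, 4)
target: VC(e6) = (3, 0, 0, 1)

(3, 0, 0, 1)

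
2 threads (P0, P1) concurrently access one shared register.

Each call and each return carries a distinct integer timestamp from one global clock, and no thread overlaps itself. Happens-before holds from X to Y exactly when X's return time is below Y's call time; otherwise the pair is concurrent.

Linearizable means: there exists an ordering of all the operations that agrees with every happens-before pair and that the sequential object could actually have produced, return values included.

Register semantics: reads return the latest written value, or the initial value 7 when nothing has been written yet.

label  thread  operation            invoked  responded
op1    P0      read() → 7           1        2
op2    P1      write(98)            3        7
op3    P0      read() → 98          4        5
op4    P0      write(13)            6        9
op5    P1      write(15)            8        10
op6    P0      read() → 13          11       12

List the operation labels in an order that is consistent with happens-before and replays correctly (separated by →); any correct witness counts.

op1 → op2 → op3 → op5 → op4 → op6

1. op1 read() → 7, leaving value 7
2. op2 write(98), leaving value 98
3. op3 read() → 98, leaving value 98
4. op5 write(15), leaving value 15
5. op4 write(13), leaving value 13
6. op6 read() → 13, leaving value 13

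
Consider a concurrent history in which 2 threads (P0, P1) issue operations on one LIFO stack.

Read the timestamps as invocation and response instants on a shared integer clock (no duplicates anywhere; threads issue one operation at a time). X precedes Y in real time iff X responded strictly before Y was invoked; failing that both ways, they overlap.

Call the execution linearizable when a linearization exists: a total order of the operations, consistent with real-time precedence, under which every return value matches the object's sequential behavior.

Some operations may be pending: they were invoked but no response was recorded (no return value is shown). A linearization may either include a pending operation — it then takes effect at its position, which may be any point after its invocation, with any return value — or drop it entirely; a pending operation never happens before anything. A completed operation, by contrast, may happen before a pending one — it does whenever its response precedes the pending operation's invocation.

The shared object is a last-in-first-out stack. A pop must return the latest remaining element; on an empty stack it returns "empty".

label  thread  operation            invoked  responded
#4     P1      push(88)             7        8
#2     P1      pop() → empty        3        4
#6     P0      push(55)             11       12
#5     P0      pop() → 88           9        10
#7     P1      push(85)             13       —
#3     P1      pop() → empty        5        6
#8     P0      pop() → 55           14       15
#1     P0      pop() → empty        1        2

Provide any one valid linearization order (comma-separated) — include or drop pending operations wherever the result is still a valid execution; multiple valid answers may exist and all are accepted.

#1, #2, #3, #4, #5, #6, #8

1. #1 pop() → empty, leaving stack <>
2. #2 pop() → empty, leaving stack <>
3. #3 pop() → empty, leaving stack <>
4. #4 push(88), leaving stack <88>
5. #5 pop() → 88, leaving stack <>
6. #6 push(55), leaving stack <55>
7. #8 pop() → 55, leaving stack <>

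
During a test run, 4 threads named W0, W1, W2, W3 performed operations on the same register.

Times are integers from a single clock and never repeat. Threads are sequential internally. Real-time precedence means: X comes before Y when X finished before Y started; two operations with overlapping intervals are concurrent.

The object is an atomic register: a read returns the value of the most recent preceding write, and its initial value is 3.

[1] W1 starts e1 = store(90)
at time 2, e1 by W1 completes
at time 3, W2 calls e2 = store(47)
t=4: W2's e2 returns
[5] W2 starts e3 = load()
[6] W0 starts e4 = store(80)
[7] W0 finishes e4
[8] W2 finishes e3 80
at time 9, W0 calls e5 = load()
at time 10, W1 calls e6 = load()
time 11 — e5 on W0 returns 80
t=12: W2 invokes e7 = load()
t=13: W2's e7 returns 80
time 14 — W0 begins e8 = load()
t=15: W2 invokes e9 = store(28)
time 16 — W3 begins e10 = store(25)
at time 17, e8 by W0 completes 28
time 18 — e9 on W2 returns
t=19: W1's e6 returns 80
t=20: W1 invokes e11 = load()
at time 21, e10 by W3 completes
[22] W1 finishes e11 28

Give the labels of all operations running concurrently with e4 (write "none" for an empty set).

e4 runs from 6 to 7; window-overlapping ops are concurrent
e1 [1,2]: before
e2 [3,4]: before
e3 [5,8]: concurrent
e5 [9,11]: after
e6 [10,19]: after
e7 [12,13]: after
e8 [14,17]: after
e9 [15,18]: after
e10 [16,21]: after
e11 [20,22]: after

e3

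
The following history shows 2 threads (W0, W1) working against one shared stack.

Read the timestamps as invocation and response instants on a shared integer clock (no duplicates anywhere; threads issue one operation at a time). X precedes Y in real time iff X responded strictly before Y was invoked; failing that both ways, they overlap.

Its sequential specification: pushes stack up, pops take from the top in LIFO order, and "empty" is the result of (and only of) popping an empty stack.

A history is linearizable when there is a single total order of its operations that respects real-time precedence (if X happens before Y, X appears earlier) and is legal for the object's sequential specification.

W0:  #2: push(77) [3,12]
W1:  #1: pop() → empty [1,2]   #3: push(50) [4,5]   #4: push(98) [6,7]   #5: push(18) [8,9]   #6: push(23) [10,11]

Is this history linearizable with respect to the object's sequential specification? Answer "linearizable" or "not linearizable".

witness order: #1, #2, #3, #4, #5, #6
1. #1 pop() → empty, leaving stack <>
2. #2 push(77), leaving stack <77>
3. #3 push(50), leaving stack <77,50>
4. #4 push(98), leaving stack <77,50,98>
5. #5 push(18), leaving stack <77,50,98,18>
6. #6 push(23), leaving stack <77,50,98,18,23>

linearizable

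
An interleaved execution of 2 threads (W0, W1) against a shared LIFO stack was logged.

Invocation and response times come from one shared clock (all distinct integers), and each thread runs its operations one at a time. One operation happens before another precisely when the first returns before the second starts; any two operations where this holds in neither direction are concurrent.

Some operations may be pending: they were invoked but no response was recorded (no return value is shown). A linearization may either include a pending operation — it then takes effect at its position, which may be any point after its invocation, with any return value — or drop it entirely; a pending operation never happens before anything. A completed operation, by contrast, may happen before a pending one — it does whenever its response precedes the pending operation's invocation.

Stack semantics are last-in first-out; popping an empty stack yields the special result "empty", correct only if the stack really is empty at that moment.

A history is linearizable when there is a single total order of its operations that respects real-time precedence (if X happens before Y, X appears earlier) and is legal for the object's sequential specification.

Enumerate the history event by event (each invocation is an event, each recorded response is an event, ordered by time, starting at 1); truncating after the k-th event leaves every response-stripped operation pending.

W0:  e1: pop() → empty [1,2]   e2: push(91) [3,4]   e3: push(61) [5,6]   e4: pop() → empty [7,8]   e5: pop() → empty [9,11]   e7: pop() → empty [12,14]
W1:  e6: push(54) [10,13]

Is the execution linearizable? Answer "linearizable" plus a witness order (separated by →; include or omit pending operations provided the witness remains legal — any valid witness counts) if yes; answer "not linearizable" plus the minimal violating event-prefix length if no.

not linearizable — minimal violating prefix: 8 events

prefix check: 1..7 passes, 1..8 fails once e4's time-8 response joins
exactly one order of the 4 completed ops respects real time; the LIFO stack replay fails
one such order, e1, e2, e3, e4, breaks at step 4 where e4 pop() → empty is illegal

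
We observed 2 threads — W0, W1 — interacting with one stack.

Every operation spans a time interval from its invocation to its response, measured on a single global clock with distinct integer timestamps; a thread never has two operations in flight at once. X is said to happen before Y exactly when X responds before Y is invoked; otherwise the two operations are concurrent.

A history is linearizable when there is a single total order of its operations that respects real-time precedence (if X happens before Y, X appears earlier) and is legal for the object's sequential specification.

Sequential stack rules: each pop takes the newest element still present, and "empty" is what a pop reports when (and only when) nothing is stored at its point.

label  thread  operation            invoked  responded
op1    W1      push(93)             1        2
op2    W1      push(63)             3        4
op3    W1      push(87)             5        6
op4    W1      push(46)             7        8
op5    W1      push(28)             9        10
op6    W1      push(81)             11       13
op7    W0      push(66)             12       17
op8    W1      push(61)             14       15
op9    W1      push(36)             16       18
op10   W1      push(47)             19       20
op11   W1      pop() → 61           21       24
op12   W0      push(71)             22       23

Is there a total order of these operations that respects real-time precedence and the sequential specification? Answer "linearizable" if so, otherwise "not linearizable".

not linearizable

prefix check: 1..23 passes, 1..24 fails once op11's time-24 response joins
checked exhaustively: 8 real-time-consistent orders of 12 completed operations, zero legal stack replays
one such order, op1, op2, op3, op4, op5, op6, op7, op8, op9, op10, op11, op12, breaks at step 11 where op11 pop() → 61 is illegal
one such order, op1, op2, op3, op4, op5, op6, op7, op8, op9, op10, op12, op11, breaks at step 12 where op11 pop() → 61 is illegal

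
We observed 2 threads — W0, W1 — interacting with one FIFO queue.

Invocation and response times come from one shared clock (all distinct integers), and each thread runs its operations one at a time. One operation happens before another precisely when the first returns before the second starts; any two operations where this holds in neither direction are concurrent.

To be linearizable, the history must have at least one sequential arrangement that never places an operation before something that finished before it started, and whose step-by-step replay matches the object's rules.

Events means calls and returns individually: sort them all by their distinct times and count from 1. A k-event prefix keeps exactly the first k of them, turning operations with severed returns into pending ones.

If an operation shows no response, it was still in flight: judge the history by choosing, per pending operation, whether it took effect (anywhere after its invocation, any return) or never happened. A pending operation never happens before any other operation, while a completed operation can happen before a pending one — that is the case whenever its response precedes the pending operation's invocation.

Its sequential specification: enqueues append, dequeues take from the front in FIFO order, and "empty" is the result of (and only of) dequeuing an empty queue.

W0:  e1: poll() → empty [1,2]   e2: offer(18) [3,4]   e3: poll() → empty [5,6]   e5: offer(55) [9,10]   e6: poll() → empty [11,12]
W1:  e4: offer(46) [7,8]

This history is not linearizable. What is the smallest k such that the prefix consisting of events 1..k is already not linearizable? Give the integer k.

events 1..5 are still linearizable — one witness is e1, e2:
step 1: e1 poll() → empty — queue <>
step 2: e2 offer(18) — queue <18>
with event 6 included (e3 responding at time 6), all real-time-consistent orders fail
take e1, e2, e3: step 3 already fails, because e3 poll() → empty cannot occur there

6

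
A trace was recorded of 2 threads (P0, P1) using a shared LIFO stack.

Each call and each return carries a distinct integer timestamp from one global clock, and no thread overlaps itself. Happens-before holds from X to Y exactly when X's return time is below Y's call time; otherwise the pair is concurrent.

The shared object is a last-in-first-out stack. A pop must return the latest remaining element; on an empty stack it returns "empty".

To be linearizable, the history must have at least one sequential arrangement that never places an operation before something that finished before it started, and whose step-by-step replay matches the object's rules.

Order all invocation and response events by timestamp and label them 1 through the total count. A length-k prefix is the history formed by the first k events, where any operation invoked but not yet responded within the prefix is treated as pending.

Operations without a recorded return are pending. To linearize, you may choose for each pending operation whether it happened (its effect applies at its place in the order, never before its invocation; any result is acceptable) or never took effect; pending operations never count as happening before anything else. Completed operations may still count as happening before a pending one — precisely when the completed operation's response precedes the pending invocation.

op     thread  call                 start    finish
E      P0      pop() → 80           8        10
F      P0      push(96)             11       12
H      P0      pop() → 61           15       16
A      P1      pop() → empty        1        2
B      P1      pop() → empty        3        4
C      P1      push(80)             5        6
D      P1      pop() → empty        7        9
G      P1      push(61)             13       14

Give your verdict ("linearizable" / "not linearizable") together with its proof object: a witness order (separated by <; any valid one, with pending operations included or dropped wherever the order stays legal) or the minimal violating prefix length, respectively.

linearizable — witness: A < B < C < E < D < F < G < H

step 1: A pop() → empty — stack <>
step 2: B pop() → empty — stack <>
step 3: C push(80) — stack <80>
step 4: E pop() → 80 — stack <>
step 5: D pop() → empty — stack <>
step 6: F push(96) — stack <96>
step 7: G push(61) — stack <96,61>
step 8: H pop() → 61 — stack <96>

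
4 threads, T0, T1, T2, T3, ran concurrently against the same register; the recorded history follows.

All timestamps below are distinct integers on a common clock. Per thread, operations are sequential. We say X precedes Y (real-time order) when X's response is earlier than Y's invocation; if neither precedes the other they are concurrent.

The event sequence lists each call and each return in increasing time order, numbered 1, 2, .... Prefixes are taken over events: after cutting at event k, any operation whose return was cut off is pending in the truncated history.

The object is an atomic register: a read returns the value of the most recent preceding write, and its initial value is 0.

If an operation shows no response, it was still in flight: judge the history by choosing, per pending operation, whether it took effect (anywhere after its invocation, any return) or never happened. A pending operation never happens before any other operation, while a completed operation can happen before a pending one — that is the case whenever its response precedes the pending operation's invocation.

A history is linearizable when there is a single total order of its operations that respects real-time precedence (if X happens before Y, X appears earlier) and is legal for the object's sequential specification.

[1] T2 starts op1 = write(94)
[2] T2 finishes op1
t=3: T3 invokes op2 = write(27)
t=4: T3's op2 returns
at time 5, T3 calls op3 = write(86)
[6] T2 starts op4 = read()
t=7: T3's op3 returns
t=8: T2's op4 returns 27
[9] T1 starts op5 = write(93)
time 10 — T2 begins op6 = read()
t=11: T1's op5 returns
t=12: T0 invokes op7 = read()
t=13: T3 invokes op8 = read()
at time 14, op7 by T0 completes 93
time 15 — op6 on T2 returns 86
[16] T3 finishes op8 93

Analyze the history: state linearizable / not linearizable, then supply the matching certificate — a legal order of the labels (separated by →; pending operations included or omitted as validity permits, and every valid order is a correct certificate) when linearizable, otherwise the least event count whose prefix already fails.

after step 1 (op1 write(94)): value 94
after step 2 (op2 write(27)): value 27
after step 3 (op4 read() → 27): value 27
after step 4 (op3 write(86)): value 86
after step 5 (op6 read() → 86): value 86
after step 6 (op5 write(93)): value 93
after step 7 (op7 read() → 93): value 93
after step 8 (op8 read() → 93): value 93

linearizable — witness: op1 → op2 → op4 → op3 → op6 → op5 → op7 → op8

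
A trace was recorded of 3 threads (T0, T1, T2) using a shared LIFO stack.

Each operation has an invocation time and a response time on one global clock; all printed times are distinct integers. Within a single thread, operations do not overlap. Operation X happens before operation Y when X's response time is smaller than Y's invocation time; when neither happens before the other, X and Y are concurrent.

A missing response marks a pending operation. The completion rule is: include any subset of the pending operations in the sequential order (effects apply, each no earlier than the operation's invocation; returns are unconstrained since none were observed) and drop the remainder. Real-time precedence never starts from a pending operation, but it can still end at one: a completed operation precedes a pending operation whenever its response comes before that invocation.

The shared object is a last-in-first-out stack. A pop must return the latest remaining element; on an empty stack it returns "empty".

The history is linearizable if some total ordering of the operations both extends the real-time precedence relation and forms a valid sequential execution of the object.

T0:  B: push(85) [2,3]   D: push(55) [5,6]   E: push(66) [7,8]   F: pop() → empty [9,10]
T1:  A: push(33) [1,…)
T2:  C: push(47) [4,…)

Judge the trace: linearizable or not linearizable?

not linearizable

cut after 9 events: linearizable; cut after 10 events (F responds, time 10): not linearizable
exactly one order of the 4 completed ops respects real time; the LIFO stack replay fails
no completion choice of the 2 pending operations (A, C) rescues it — every subset was tried
e.g. B, D, E, F (pending dropped): illegal at step 4, since F pop() → empty cannot apply there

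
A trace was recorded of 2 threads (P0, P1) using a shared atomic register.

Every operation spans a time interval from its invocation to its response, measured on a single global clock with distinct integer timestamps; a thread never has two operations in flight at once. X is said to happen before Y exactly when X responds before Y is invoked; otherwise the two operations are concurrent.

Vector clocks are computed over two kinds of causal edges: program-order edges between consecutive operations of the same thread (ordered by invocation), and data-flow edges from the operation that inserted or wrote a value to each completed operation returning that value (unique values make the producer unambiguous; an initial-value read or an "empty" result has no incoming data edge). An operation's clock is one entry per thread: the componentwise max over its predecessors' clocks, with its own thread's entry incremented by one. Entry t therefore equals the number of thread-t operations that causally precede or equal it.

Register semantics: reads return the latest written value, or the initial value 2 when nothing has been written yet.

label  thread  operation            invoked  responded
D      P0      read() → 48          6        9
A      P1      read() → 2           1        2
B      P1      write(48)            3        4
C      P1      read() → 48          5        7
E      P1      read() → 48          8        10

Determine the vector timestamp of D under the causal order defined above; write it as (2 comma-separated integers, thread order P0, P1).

invoked at 1, A has no predecessors; its own P1 bump gives (0, 1)
invoked at 3, B merges VC(A)=(0, 1) and bumps P1's slot → (0, 2)
invoked at 5, C merges VC(B)=(0, 2) and bumps P1's slot → (0, 3)
invoked at 6, D merges VC(B)=(0, 2) and bumps P0's slot → (1, 2)
invoked at 8, E merges VC(B)=(0, 2), VC(C)=(0, 3) and bumps P1's slot → (0, 4)
target: VC(D) = (1, 2)

(1, 2)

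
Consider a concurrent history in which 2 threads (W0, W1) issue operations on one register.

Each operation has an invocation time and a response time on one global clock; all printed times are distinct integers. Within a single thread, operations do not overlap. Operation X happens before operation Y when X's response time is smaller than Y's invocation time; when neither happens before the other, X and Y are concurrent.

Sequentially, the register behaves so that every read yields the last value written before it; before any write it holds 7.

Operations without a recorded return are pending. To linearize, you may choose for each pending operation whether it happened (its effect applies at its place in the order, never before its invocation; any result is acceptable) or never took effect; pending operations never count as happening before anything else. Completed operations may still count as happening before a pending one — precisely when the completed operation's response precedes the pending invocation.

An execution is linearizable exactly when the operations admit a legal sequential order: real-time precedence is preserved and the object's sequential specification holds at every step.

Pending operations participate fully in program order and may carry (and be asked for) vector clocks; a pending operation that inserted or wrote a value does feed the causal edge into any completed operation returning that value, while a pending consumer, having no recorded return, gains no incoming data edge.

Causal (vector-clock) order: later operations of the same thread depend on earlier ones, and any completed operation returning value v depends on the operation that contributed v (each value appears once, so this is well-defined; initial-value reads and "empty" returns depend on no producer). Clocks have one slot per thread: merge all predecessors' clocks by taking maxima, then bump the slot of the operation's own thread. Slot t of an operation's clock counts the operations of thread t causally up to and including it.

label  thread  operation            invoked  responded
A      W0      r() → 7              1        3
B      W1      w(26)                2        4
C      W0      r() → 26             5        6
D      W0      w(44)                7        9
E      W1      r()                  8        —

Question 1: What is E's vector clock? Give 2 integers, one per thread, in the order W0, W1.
root op B, invoked 2: fresh clock plus W1's own tick → (0, 1)
root op A, invoked 1: fresh clock plus W0's own tick → (1, 0)
from VC(B)=(0, 1), E (invoked 8) maxes components and bumps W1 → (0, 2)
from VC(A)=(1, 0), VC(B)=(0, 1), C (invoked 5) maxes components and bumps W0 → (2, 1)
from VC(C)=(2, 1), D (invoked 7) maxes components and bumps W0 → (3, 1)
target: VC(E) = (0, 2)

(0, 2)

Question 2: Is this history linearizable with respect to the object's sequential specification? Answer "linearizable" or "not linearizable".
witness order: A, B, C, D
after step 1 (A r() → 7): value 7
after step 2 (B w(26)): value 26
after step 3 (C r() → 26): value 26
after step 4 (D w(44)): value 44

linearizable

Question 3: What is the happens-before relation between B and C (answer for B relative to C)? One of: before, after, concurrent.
B spans [2,4], C spans [5,6]
resp(B)=4 < inv(C)=5

before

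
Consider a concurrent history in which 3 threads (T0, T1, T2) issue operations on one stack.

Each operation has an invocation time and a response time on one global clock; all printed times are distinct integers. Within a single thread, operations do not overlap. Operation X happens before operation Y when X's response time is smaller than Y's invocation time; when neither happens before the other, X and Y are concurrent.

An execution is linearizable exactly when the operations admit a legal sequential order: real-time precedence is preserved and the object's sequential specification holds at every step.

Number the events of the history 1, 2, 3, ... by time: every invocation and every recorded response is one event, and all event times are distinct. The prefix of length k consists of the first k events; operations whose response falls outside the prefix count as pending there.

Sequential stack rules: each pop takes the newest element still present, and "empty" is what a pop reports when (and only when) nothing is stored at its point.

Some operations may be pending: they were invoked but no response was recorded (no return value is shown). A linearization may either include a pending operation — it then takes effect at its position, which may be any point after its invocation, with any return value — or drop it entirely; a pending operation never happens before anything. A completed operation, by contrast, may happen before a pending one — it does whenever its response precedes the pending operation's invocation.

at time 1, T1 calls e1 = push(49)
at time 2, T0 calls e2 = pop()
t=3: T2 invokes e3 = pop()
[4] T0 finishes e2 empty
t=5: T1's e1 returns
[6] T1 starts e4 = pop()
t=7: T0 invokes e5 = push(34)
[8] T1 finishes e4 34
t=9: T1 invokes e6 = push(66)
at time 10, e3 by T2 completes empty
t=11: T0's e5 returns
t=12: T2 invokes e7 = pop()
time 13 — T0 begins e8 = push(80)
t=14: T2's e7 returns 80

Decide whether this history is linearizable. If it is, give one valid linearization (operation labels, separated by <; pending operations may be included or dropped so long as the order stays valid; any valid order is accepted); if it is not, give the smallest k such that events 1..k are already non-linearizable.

after step 1 (e2 pop() → empty): stack <>
after step 2 (e3 pop() → empty): stack <>
after step 3 (e1 push(49)): stack <49>
after step 4 (e5 push(34)): stack <49,34>
after step 5 (e4 pop() → 34): stack <49>
after step 6 (e6 push(66) (pending, included)): stack <49,66>
after step 7 (e8 push(80) (pending, included)): stack <49,66,80>
after step 8 (e7 pop() → 80): stack <49,66>

linearizable — witness: e2 < e3 < e1 < e5 < e4 < e6 < e8 < e7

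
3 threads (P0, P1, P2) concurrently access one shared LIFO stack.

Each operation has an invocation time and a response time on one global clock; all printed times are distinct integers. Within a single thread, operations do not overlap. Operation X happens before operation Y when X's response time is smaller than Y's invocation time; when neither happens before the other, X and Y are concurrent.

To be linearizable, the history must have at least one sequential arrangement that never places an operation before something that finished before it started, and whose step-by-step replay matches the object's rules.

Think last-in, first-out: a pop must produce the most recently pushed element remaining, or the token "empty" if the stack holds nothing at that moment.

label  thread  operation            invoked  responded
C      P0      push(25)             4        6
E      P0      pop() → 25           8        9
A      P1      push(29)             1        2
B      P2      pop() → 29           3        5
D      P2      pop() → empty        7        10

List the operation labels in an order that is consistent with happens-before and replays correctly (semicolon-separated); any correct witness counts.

A; B; C; E; D

step 1: A push(29) — stack <29>
step 2: B pop() → 29 — stack <>
step 3: C push(25) — stack <25>
step 4: E pop() → 25 — stack <>
step 5: D pop() → empty — stack <>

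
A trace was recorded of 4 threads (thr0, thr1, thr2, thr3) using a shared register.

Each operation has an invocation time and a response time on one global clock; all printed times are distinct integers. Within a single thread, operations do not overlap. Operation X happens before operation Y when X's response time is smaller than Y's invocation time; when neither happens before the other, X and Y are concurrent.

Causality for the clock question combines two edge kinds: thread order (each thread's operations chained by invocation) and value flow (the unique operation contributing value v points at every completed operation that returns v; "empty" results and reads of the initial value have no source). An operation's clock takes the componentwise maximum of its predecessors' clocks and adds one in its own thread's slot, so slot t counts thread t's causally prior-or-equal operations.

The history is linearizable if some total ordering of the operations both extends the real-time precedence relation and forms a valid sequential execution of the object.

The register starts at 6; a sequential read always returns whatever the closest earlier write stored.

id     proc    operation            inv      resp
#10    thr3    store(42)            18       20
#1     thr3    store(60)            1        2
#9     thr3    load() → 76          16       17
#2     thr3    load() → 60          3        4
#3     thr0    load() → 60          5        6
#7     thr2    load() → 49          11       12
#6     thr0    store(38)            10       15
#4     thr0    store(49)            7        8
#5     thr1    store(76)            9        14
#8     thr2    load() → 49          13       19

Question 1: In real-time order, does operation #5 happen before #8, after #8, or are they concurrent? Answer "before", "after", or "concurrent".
#5 spans [9,14], #8 spans [13,19]
the intervals overlap in both directions

concurrent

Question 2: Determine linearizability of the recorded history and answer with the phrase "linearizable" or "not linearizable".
a witness: #1, #2, #3, #4, #7, #8, #6, #5, #9, #10
step 1: #1 store(60) — value 60
step 2: #2 load() → 60 — value 60
step 3: #3 load() → 60 — value 60
step 4: #4 store(49) — value 49
step 5: #7 load() → 49 — value 49
step 6: #8 load() → 49 — value 49
step 7: #6 store(38) — value 38
step 8: #5 store(76) — value 76
step 9: #9 load() → 76 — value 76
step 10: #10 store(42) — value 42

linearizable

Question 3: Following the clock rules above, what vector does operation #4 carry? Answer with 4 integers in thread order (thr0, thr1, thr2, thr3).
#1 (invocation 1): nothing precedes it; thr3's component alone gives (0, 0, 0, 1)
#5 (invocation 9): nothing precedes it; thr1's component alone gives (0, 1, 0, 0)
VC(#2, invoked at 3): max of VC(#1)=(0, 0, 0, 1), then +1 on thread thr3 → (0, 0, 0, 2)
VC(#3, invoked at 5): max of VC(#1)=(0, 0, 0, 1), then +1 on thread thr0 → (1, 0, 0, 1)
VC(#4, invoked at 7): max of VC(#3)=(1, 0, 0, 1), then +1 on thread thr0 → (2, 0, 0, 1)
VC(#9, invoked at 16): max of VC(#2)=(0, 0, 0, 2), VC(#5)=(0, 1, 0, 0), then +1 on thread thr3 → (0, 1, 0, 3)
VC(#7, invoked at 11): max of VC(#4)=(2, 0, 0, 1), then +1 on thread thr2 → (2, 0, 1, 1)
VC(#6, invoked at 10): max of VC(#4)=(2, 0, 0, 1), then +1 on thread thr0 → (3, 0, 0, 1)
VC(#10, invoked at 18): max of VC(#9)=(0, 1, 0, 3), then +1 on thread thr3 → (0, 1, 0, 4)
VC(#8, invoked at 13): max of VC(#4)=(2, 0, 0, 1), VC(#7)=(2, 0, 1, 1), then +1 on thread thr2 → (2, 0, 2, 1)
target: VC(#4) = (2, 0, 0, 1)

(2, 0, 0, 1)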